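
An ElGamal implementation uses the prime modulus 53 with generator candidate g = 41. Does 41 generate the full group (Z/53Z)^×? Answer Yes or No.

Yes

φ(53) = 53 − 1 = 52 = 2^2 · 13.
An element g generates (Z/53Z)^× iff g^(52/q) ≢ 1 (mod 53) for each prime q ∈ {2, 13}.
41^26 ≡ 52 (mod 53)  [q = 2: ≢ 1 ✓]
41^4 ≡ 13 (mod 53)  [q = 13: ≢ 1 ✓]
All checks pass, so 41 has order 52 and is a primitive root modulo 53.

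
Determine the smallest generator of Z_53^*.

2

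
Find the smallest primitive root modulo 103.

5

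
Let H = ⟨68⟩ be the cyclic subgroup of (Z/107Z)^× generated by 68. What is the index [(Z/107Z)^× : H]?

1

By Lagrange's theorem, ord_107(68) divides φ(107) = 107 − 1 = 106 = 2 · 53.
Divisors of 106: 1, 2, 53, 106.
Check 68^d mod 107 for each divisor in increasing order:
68^1 ≡ 68 (mod 107)
68^2 ≡ 23 (mod 107)
68^53 ≡ 106 (mod 107)
68^106 ≡ 1 (mod 107) ✓
Thus |⟨68⟩| = ord(68) = 106.
Index = |(Z/107Z)^×| / |⟨68⟩| = 106 / 106 = 1.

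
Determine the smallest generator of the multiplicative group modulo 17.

φ(17) = 17 − 1 = 16 = 2^4.
g is a primitive root iff g^(16/q) ≢ 1 (mod 17) for each prime q ∈ {2}.
g = 2: 2^8 ≡ 1 — hits 1, so not a primitive root.
g = 3: 3^8 ≡ 16 — none is 1, so 3 is a primitive root.
Hence the least primitive root of 17 is 3.

3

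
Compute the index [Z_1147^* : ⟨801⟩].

30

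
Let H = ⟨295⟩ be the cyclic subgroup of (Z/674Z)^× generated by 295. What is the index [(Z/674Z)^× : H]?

By Lagrange's theorem, ord_674(295) divides φ(674) = φ(2)·φ(337) = 1·336 = 336 = 2^4 · 3 · 7.
Divisors of 336: 1, 2, 3, 4, 6, 7, 8, 12, 14, 16, 21, 24, 28, 42, 48, 56, 84, 112, 168, 336.
Check 295^d mod 674 for each divisor in increasing order:
295^1 ≡ 295 (mod 674)
295^2 ≡ 79 (mod 674)
295^3 ≡ 389 (mod 674)
295^4 ≡ 175 (mod 674)
295^6 ≡ 345 (mod 674)
295^7 ≡ 1 (mod 674) ✓
The order of 295 is 7, so the subgroup it generates has 7 elements.
[(Z/674Z)^× : ⟨295⟩] = 336/7 = 48.

48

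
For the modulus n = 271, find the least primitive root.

φ(271) = 271 − 1 = 270 = 2 · 3^3 · 5.
Test candidates g = 2, 3, … against the prime factors q ∈ {2, 3, 5} of φ(271): g is a generator iff g^(270/q) ≢ 1 for every such q.
g = 2: 2^135 ≡ 1 — hits 1, so not a primitive root.
g = 3: 3^135 ≡ 270; 3^90 ≡ 1 — hits 1, so not a primitive root.
g = 4: 4^135 ≡ 1 — hits 1, so not a primitive root.
g = 5: 5^135 ≡ 1 — hits 1, so not a primitive root.
g = 6: 6^135 ≡ 270; 6^90 ≡ 242; 6^54 ≡ 10 — none is 1, so 6 is a primitive root.
The smallest primitive root modulo 271 is 6.

6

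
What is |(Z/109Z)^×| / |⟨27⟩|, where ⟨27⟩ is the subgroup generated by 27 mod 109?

By Lagrange's theorem, ord_109(27) divides φ(109) = 109 − 1 = 108 = 2^2 · 3^3.
Divisors of 108: 1, 2, 3, 4, 6, 9, 12, 18, 27, 36, 54, 108.
Test each divisor d:
27^1 ≡ 27
27^2 ≡ 75
27^3 ≡ 63
27^4 ≡ 66
27^6 ≡ 45
27^9 ≡ 1
The order of 27 is 9, so the subgroup it generates has 9 elements.
The index is φ(109) / ord(27) = 108 / 9 = 12.

12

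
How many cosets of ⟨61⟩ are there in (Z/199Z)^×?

The order of 61 must divide φ(199) = 199 − 1 = 198 = 2 · 3^2 · 11.
Divisors of 198: 1, 2, 3, 6, 9, 11, 18, 22, 33, 66, 99, 198.
Check 61^d mod 199 for each divisor in increasing order:
61^1 ≡ 61 (mod 199)
61^2 ≡ 139 (mod 199)
61^3 ≡ 121 (mod 199)
61^6 ≡ 114 (mod 199)
61^9 ≡ 63 (mod 199)
61^11 ≡ 1 (mod 199) ✓
The order of 61 is 11, so the subgroup it generates has 11 elements.
The index is φ(199) / ord(61) = 198 / 11 = 18.

18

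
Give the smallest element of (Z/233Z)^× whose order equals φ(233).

3

φ(233) = 233 − 1 = 232 = 2^3 · 29.
g is a primitive root iff g^(232/q) ≢ 1 (mod 233) for each prime q ∈ {2, 29}.
g = 2: 2^116 ≡ 1 — hits 1, so not a primitive root.
g = 3: 3^116 ≡ 232; 3^8 ≡ 37 — none is 1, so 3 is a primitive root.
The smallest primitive root modulo 233 is 3.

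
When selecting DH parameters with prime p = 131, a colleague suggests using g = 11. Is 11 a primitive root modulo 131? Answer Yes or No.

No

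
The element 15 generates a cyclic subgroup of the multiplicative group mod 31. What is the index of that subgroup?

3

ord(15) | φ(31) = 31 − 1 = 30 = 2 · 3 · 5.
Divisors of 30: 1, 2, 3, 5, 6, 10, 15, 30.
Compute 15^d (mod 31) for the divisors d until we hit 1:
15^1 ≡ 15
15^2 ≡ 8
15^3 ≡ 27
15^5 ≡ 30
15^6 ≡ 16
15^10 ≡ 1
So ord_31(15) = 10, hence |⟨15⟩| = 10.
Index = |(Z/31Z)^×| / |⟨15⟩| = 30 / 10 = 3.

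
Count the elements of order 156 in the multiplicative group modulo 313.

48

φ(313) = 313 − 1 = 312 = 2^3 · 3 · 13.
Since (Z/313Z)^× is cyclic of order 312, the number of elements of order d is φ(d) when d | 312 and 0 otherwise.
156 = 2^2 · 3 · 13 divides 312, and φ(156) = 48.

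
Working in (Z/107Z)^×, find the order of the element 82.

106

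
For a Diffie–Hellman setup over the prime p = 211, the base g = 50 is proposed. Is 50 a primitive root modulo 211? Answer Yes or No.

No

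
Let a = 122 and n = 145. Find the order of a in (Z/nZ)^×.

28

The order of 122 must divide φ(145) = φ(5·29) = (5−1)·(29−1) = 4·28 = 112 = 2^4 · 7.
Divisors of 112: 1, 2, 4, 7, 8, 14, 16, 28, 56, 112.
Evaluate successive powers at the divisors of 112:
122^1 ≡ 122 (mod 145)
122^2 ≡ 94 (mod 145)
122^4 ≡ 136 (mod 145)
122^7 ≡ 28 (mod 145)
122^8 ≡ 81 (mod 145)
122^14 ≡ 59 (mod 145)
122^16 ≡ 36 (mod 145)
122^28 ≡ 1 (mod 145) ✓
Therefore the multiplicative order of 122 modulo 145 is 28.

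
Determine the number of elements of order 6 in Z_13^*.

φ(13) = 13 − 1 = 12 = 2^2 · 3.
(Z/13Z)^× is cyclic (|G| = 12); a cyclic group of order m has exactly φ(d) elements of each order d | m, and none otherwise.
6 = 2 · 3 divides 12, and φ(6) = 2.

2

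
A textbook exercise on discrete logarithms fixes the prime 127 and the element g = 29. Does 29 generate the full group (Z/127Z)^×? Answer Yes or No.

Yes

φ(127) = 127 − 1 = 126 = 2 · 3^2 · 7.
An element g generates (Z/127Z)^× iff g^(126/q) ≢ 1 (mod 127) for each prime q ∈ {2, 3, 7}.
29^63 ≡ 126 (mod 127)  [q = 2: ≢ 1 ✓]
29^42 ≡ 19 (mod 127)  [q = 3: ≢ 1 ✓]
29^18 ≡ 4 (mod 127)  [q = 7: ≢ 1 ✓]
None equal 1, so ord_127(29) = 126: 29 is a primitive root.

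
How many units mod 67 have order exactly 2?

φ(67) = 67 − 1 = 66 = 2 · 3 · 11.
In a cyclic group of order 66, there are φ(d) elements of order d for each divisor d of 66, and zero for non-divisors.
2 | 66, and φ(2) = 2 − 1 = 1.

1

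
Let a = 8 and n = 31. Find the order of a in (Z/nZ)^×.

5

The order of 8 must divide φ(31) = 31 − 1 = 30 = 2 · 3 · 5.
Divisors of 30: 1, 2, 3, 5, 6, 10, 15, 30.
Check 8^d mod 31 for each divisor in increasing order:
8^1 ≡ 8
8^2 ≡ 2
8^3 ≡ 16
8^5 ≡ 1
Hence ord(8) = 5.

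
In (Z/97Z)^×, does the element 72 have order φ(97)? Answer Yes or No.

No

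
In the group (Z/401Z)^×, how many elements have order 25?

φ(401) = 401 − 1 = 400 = 2^4 · 5^2.
In a cyclic group of order 400, there are φ(d) elements of order d for each divisor d of 400, and zero for non-divisors.
25 = 5^2 divides 400, and φ(25) = 20.

20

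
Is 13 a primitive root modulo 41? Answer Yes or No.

φ(41) = 41 − 1 = 40 = 2^3 · 5.
It suffices to check that the order of 13 is not a proper divisor of 40: compute 13^(40/q) for q ∈ {2, 5}.
13^20 ≡ 40 (mod 41)  [q = 2: ≢ 1 ✓]
13^8 ≡ 10 (mod 41)  [q = 5: ≢ 1 ✓]
All checks pass, so 13 has order 40 and is a primitive root modulo 41.

Yes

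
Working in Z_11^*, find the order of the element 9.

5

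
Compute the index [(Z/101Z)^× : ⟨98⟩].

1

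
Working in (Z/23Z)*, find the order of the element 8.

11

ord(8) | φ(23) = 23 − 1 = 22 = 2 · 11.
Divisors of 22: 1, 2, 11, 22.
Test each divisor d:
8^1 ≡ 8
8^2 ≡ 18
8^11 ≡ 1
Therefore the multiplicative order of 8 modulo 23 is 11.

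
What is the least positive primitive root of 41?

6

φ(41) = 41 − 1 = 40 = 2^3 · 5.
Test candidates g = 2, 3, … against the prime factors q ∈ {2, 5} of φ(41): g is a generator iff g^(40/q) ≢ 1 for every such q.
g = 2: 2^20 ≡ 1 — hits 1, so not a primitive root.
g = 3: 3^20 ≡ 40; 3^8 ≡ 1 — hits 1, so not a primitive root.
g = 4: 4^20 ≡ 1 — hits 1, so not a primitive root.
g = 5: 5^20 ≡ 1 — hits 1, so not a primitive root.
g = 6: 6^20 ≡ 40; 6^8 ≡ 10 — none is 1, so 6 is a primitive root.
Hence the least primitive root of 41 is 6.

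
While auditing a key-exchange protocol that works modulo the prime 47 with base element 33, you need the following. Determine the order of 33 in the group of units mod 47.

By Lagrange's theorem, ord_47(33) divides φ(47) = 47 − 1 = 46 = 2 · 23.
Divisors of 46: 1, 2, 23, 46.
Check 33^d mod 47 for each divisor in increasing order:
33^1 ≡ 33 (mod 47)
33^2 ≡ 8 (mod 47)
33^23 ≡ 46 (mod 47)
33^46 ≡ 1 (mod 47) ✓
Therefore the multiplicative order of 33 modulo 47 is 46.

46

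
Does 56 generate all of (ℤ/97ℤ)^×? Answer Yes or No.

φ(97) = 97 − 1 = 96 = 2^5 · 3.
An element g generates (Z/97Z)^× iff g^(96/q) ≢ 1 (mod 97) for each prime q ∈ {2, 3}.
56^48 ≡ 96 (mod 97)  [q = 2: ≢ 1 ✓]
56^32 ≡ 35 (mod 97)  [q = 3: ≢ 1 ✓]
All checks pass, so 56 has order 96 and is a primitive root modulo 97.

Yes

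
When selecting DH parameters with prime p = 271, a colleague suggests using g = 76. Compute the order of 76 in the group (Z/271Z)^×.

By Lagrange's theorem, ord_271(76) divides φ(271) = 271 − 1 = 270 = 2 · 3^3 · 5.
Divisors of 270: 1, 2, 3, 5, 6, 9, 10, 15, 18, 27, 30, 45, 54, 90, 135, 270.
Compute 76^d (mod 271) for the divisors d until we hit 1:
76^1 ≡ 76
76^2 ≡ 85
76^3 ≡ 227
76^5 ≡ 54
76^6 ≡ 39
76^9 ≡ 181
76^10 ≡ 206
76^15 ≡ 13
76^18 ≡ 241
76^27 ≡ 261
76^30 ≡ 169
76^45 ≡ 29
76^54 ≡ 100
76^90 ≡ 28
76^135 ≡ 270
76^270 ≡ 1
Hence ord(76) = 270.

270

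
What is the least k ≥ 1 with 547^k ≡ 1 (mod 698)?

174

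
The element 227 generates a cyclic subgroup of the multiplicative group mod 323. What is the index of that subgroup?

18

The order of 227 must divide φ(323) = φ(17·19) = (17−1)·(19−1) = 16·18 = 288 = 2^5 · 3^2.
Divisors of 288: 1, 2, 3, 4, 6, 8, 9, 12, 16, 18, 24, 32, 36, 48, 72, 96, 144, 288.
Compute 227^d (mod 323) for the divisors d until we hit 1:
227^1 ≡ 227
227^2 ≡ 172
227^3 ≡ 284
227^4 ≡ 191
227^6 ≡ 229
227^8 ≡ 305
227^9 ≡ 113
227^12 ≡ 115
227^16 ≡ 1
So ord_323(227) = 16, hence |⟨227⟩| = 16.
Index = |(Z/323Z)^×| / |⟨227⟩| = 288 / 16 = 18.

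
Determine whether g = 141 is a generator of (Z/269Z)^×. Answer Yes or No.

Yes

φ(269) = 269 − 1 = 268 = 2^2 · 67.
141 is a primitive root mod 269 iff 141^(φ(269)/q) ≢ 1 for every prime q | φ(269), i.e. q ∈ {2, 67}.
141^134 ≡ 268 (mod 269)  [q = 2: ≢ 1 ✓]
141^4 ≡ 87 (mod 269)  [q = 67: ≢ 1 ✓]
All checks pass, so 141 has order 268 and is a primitive root modulo 269.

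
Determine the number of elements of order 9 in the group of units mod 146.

6

φ(146) = φ(2)·φ(73) = 1·72 = 72 = 2^3 · 3^2.
(Z/146Z)^× is cyclic (|G| = 72); a cyclic group of order m has exactly φ(d) elements of each order d | m, and none otherwise.
9 = 3^2 divides 72, and φ(9) = 6.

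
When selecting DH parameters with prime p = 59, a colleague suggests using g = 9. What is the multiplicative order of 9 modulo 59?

ord(9) | φ(59) = 59 − 1 = 58 = 2 · 29.
Divisors of 58: 1, 2, 29, 58.
Evaluate successive powers at the divisors of 58:
9^1 ≡ 9 (mod 59)
9^2 ≡ 22 (mod 59)
9^29 ≡ 1 (mod 59) ✓
So ord_59(9) = 29.

29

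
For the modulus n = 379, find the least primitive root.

φ(379) = 379 − 1 = 378 = 2 · 3^3 · 7.
Test candidates g = 2, 3, … against the prime factors q ∈ {2, 3, 7} of φ(379): g is a generator iff g^(378/q) ≢ 1 for every such q.
g = 2: 2^189 ≡ 378; 2^126 ≡ 327; 2^54 ≡ 125 — none is 1, so 2 is a primitive root.
The smallest primitive root modulo 379 is 2.

2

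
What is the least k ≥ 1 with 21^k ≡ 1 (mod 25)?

Since 21 ∈ (Z/25Z)^×, its order divides φ(25) = φ(5^2) = 5·(5−1) = 20 = 2^2 · 5.
Divisors of 20: 1, 2, 4, 5, 10, 20.
Check 21^d mod 25 for each divisor in increasing order:
21^1 ≡ 21 (mod 25)
21^2 ≡ 16 (mod 25)
21^4 ≡ 6 (mod 25)
21^5 ≡ 1 (mod 25) ✓
The smallest such exponent is 5, so the order of 21 is 5.

5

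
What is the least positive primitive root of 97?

5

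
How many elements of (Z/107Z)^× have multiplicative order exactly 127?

φ(107) = 107 − 1 = 106 = 2 · 53.
(Z/107Z)^× is cyclic (|G| = 106); a cyclic group of order m has exactly φ(d) elements of each order d | m, and none otherwise.
127 does not divide 106, so no element of (Z/107Z)^× has order 127.

0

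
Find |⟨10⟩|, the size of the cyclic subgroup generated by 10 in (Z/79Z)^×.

13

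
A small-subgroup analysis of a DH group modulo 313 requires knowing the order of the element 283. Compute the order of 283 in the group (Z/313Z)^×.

The order of 283 must divide φ(313) = 313 − 1 = 312 = 2^3 · 3 · 13.
Divisors of 312: 1, 2, 3, 4, 6, 8, 12, 13, 24, 26, 39, 52, 78, 104, 156, 312.
Evaluate successive powers at the divisors of 312:
283^1 ≡ 283
283^2 ≡ 274
283^3 ≡ 231
283^4 ≡ 269
283^6 ≡ 151
283^8 ≡ 58
283^12 ≡ 265
283^13 ≡ 188
283^24 ≡ 113
283^26 ≡ 288
283^39 ≡ 308
283^52 ≡ 312
283^78 ≡ 25
283^104 ≡ 1
So ord_313(283) = 104.

104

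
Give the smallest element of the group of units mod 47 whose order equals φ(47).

φ(47) = 47 − 1 = 46 = 2 · 23.
g is a primitive root iff g^(46/q) ≢ 1 (mod 47) for each prime q ∈ {2, 23}.
g = 2: 2^23 ≡ 1 — hits 1, so not a primitive root.
g = 3: 3^23 ≡ 1 — hits 1, so not a primitive root.
g = 4: 4^23 ≡ 1 — hits 1, so not a primitive root.
g = 5: 5^23 ≡ 46; 5^2 ≡ 25 — none is 1, so 5 is a primitive root.
So 5 is the smallest generator of (Z/47Z)^×.

5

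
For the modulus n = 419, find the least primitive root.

φ(419) = 419 − 1 = 418 = 2 · 11 · 19.
Test candidates g = 2, 3, … against the prime factors q ∈ {2, 11, 19} of φ(419): g is a generator iff g^(418/q) ≢ 1 for every such q.
g = 2: 2^209 ≡ 418; 2^38 ≡ 334; 2^22 ≡ 114 — none is 1, so 2 is a primitive root.
Hence the least primitive root of 419 is 2.

2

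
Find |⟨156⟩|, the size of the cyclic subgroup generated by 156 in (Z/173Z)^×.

The order of 156 must divide φ(173) = 173 − 1 = 172 = 2^2 · 43.
Divisors of 172: 1, 2, 4, 43, 86, 172.
Compute 156^d (mod 173) for the divisors d until we hit 1:
156^1 ≡ 156
156^2 ≡ 116
156^4 ≡ 135
156^43 ≡ 93
156^86 ≡ 172
156^172 ≡ 1
Therefore the multiplicative order of 156 modulo 173 is 172.

172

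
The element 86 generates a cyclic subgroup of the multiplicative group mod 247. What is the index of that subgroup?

The order of 86 must divide φ(247) = φ(13·19) = (13−1)·(19−1) = 12·18 = 216 = 2^3 · 3^3.
Divisors of 216: 1, 2, 3, 4, 6, 8, 9, 12, 18, 24, 27, 36, 54, 72, 108, 216.
Compute 86^d (mod 247) for the divisors d until we hit 1:
86^1 ≡ 86 (mod 247)
86^2 ≡ 233 (mod 247)
86^3 ≡ 31 (mod 247)
86^4 ≡ 196 (mod 247)
86^6 ≡ 220 (mod 247)
86^8 ≡ 131 (mod 247)
86^9 ≡ 151 (mod 247)
86^12 ≡ 235 (mod 247)
86^18 ≡ 77 (mod 247)
86^24 ≡ 144 (mod 247)
86^27 ≡ 18 (mod 247)
86^36 ≡ 1 (mod 247) ✓
Thus |⟨86⟩| = ord(86) = 36.
Index = |(Z/247Z)^×| / |⟨86⟩| = 216 / 36 = 6.

6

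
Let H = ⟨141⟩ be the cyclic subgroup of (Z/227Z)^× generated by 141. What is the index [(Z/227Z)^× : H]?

2

By Lagrange's theorem, ord_227(141) divides φ(227) = 227 − 1 = 226 = 2 · 113.
Divisors of 226: 1, 2, 113, 226.
Evaluate successive powers at the divisors of 226:
141^1 ≡ 141
141^2 ≡ 132
141^113 ≡ 1
So ord_227(141) = 113, hence |⟨141⟩| = 113.
Index = |(Z/227Z)^×| / |⟨141⟩| = 226 / 113 = 2.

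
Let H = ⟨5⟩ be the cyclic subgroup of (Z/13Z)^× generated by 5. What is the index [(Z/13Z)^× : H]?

3

The order of 5 must divide φ(13) = 13 − 1 = 12 = 2^2 · 3.
Divisors of 12: 1, 2, 3, 4, 6, 12.
Check 5^d mod 13 for each divisor in increasing order:
5^1 ≡ 5
5^2 ≡ 12
5^3 ≡ 8
5^4 ≡ 1
The order of 5 is 4, so the subgroup it generates has 4 elements.
[(Z/13Z)^× : ⟨5⟩] = 12/4 = 3.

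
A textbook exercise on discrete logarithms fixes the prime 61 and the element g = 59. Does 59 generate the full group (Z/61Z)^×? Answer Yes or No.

Yes

φ(61) = 61 − 1 = 60 = 2^2 · 3 · 5.
It suffices to check that the order of 59 is not a proper divisor of 60: compute 59^(60/q) for q ∈ {2, 3, 5}.
59^30 ≡ 60 (mod 61)  [q = 2: ≢ 1 ✓]
59^20 ≡ 47 (mod 61)  [q = 3: ≢ 1 ✓]
59^12 ≡ 9 (mod 61)  [q = 5: ≢ 1 ✓]
None equal 1, so ord_61(59) = 60: 59 is a primitive root.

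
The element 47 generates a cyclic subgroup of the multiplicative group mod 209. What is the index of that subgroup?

4

ord(47) | φ(209) = φ(11·19) = (11−1)·(19−1) = 10·18 = 180 = 2^2 · 3^2 · 5.
Divisors of 180: 1, 2, 3, 4, 5, 6, 9, 10, 12, 15, 18, 20, 30, 36, 45, 60, 90, 180.
Evaluate successive powers at the divisors of 180:
47^1 ≡ 47 (mod 209)
47^2 ≡ 119 (mod 209)
47^3 ≡ 159 (mod 209)
47^4 ≡ 158 (mod 209)
47^5 ≡ 111 (mod 209)
47^6 ≡ 201 (mod 209)
47^9 ≡ 191 (mod 209)
47^10 ≡ 199 (mod 209)
47^12 ≡ 64 (mod 209)
47^15 ≡ 144 (mod 209)
47^18 ≡ 115 (mod 209)
47^20 ≡ 100 (mod 209)
47^30 ≡ 45 (mod 209)
47^36 ≡ 58 (mod 209)
47^45 ≡ 1 (mod 209) ✓
Thus |⟨47⟩| = ord(47) = 45.
[(Z/209Z)^× : ⟨47⟩] = 180/45 = 4.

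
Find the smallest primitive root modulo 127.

3

φ(127) = 127 − 1 = 126 = 2 · 3^2 · 7.
g is a primitive root iff g^(126/q) ≢ 1 (mod 127) for each prime q ∈ {2, 3, 7}.
g = 2: 2^63 ≡ 1 — hits 1, so not a primitive root.
g = 3: 3^63 ≡ 126; 3^42 ≡ 107; 3^18 ≡ 4 — none is 1, so 3 is a primitive root.
The smallest primitive root modulo 127 is 3.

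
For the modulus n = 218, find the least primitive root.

11

φ(218) = φ(2)·φ(109) = 1·108 = 108 = 2^2 · 3^3.
Test candidates g = 2, 3, … against the prime factors q ∈ {2, 3} of φ(218): g is a generator iff g^(108/q) ≢ 1 for every such q.
g = 2: gcd(2, 218) = 2 > 1, not a unit — skip.
g = 3: 3^54 ≡ 1 — hits 1, so not a primitive root.
g = 4: gcd(4, 218) = 2 > 1, not a unit — skip.
g = 5: 5^54 ≡ 1 — hits 1, so not a primitive root.
g = 6: gcd(6, 218) = 2 > 1, not a unit — skip.
g = 7: 7^54 ≡ 1 — hits 1, so not a primitive root.
g = 8: gcd(8, 218) = 2 > 1, not a unit — skip.
g = 9: 9^54 ≡ 1 — hits 1, so not a primitive root.
g = 10: gcd(10, 218) = 2 > 1, not a unit — skip.
g = 11: 11^54 ≡ 217; 11^36 ≡ 45 — none is 1, so 11 is a primitive root.
So 11 is the smallest generator of (Z/218Z)^×.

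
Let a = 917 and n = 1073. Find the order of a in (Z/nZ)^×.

The order of 917 must divide φ(1073) = φ(29·37) = (29−1)·(37−1) = 28·36 = 1008 = 2^4 · 3^2 · 7.
Divisors of 1008: 1, 2, 3, 4, 6, 7, 8, 9, 12, 14, 16, 18, 21, 24, 28, 36, 42, 48, 56, 63, 72, 84, 112, 126, 144, 168, 252, 336, 504, 1008.
Compute 917^d (mod 1073) for the divisors d until we hit 1:
917^1 ≡ 917
917^2 ≡ 730
917^3 ≡ 931
917^4 ≡ 692
917^6 ≡ 850
917^7 ≡ 452
917^8 ≡ 306
917^9 ≡ 549
917^12 ≡ 371
917^14 ≡ 434
917^16 ≡ 285
917^18 ≡ 961
917^21 ≡ 882
917^24 ≡ 297
917^28 ≡ 581
917^36 ≡ 741
917^42 ≡ 1072
917^48 ≡ 223
917^56 ≡ 639
917^63 ≡ 191
917^72 ≡ 778
917^84 ≡ 1
The smallest such exponent is 84, so the order of 917 is 84.

84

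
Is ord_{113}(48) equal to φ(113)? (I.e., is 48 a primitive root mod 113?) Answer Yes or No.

No

φ(113) = 113 − 1 = 112 = 2^4 · 7.
Test 48^(112/q) mod 113 for each prime factor q of 112:
48^56 ≡ 112 (mod 113)  [q = 2: ≢ 1 ✓]
48^16 ≡ 1 (mod 113)  [q = 7: ≡ 1 ✗]
The check at q = 7 fails, so 48 generates a proper subgroup.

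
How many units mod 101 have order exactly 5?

4

φ(101) = 101 − 1 = 100 = 2^2 · 5^2.
Since (Z/101Z)^× is cyclic of order 100, the number of elements of order d is φ(d) when d | 100 and 0 otherwise.
5 | 100, and φ(5) = 5 − 1 = 4.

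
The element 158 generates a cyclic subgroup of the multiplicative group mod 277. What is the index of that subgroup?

1

The order of 158 must divide φ(277) = 277 − 1 = 276 = 2^2 · 3 · 23.
Divisors of 276: 1, 2, 3, 4, 6, 12, 23, 46, 69, 92, 138, 276.
Test each divisor d:
158^1 ≡ 158 (mod 277)
158^2 ≡ 34 (mod 277)
158^3 ≡ 109 (mod 277)
158^4 ≡ 48 (mod 277)
158^6 ≡ 247 (mod 277)
158^12 ≡ 69 (mod 277)
158^23 ≡ 95 (mod 277)
158^46 ≡ 161 (mod 277)
158^69 ≡ 60 (mod 277)
158^92 ≡ 160 (mod 277)
158^138 ≡ 276 (mod 277)
158^276 ≡ 1 (mod 277) ✓
The order of 158 is 276, so the subgroup it generates has 276 elements.
Index = |(Z/277Z)^×| / |⟨158⟩| = 276 / 276 = 1.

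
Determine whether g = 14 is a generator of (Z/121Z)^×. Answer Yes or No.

φ(121) = φ(11^2) = 11·(11−1) = 110 = 2 · 5 · 11.
It suffices to check that the order of 14 is not a proper divisor of 110: compute 14^(110/q) for q ∈ {2, 5, 11}.
14^55 ≡ 1 (mod 121)  [q = 2: ≡ 1 ✗]
14^22 ≡ 9 (mod 121)  [q = 5: ≢ 1 ✓]
14^10 ≡ 78 (mod 121)  [q = 11: ≢ 1 ✓]
The check at q = 2 fails, so 14 generates a proper subgroup.

No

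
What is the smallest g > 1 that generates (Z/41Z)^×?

6

φ(41) = 41 − 1 = 40 = 2^3 · 5.
g is a primitive root iff g^(40/q) ≢ 1 (mod 41) for each prime q ∈ {2, 5}.
g = 2: 2^20 ≡ 1 — hits 1, so not a primitive root.
g = 3: 3^20 ≡ 40; 3^8 ≡ 1 — hits 1, so not a primitive root.
g = 4: 4^20 ≡ 1 — hits 1, so not a primitive root.
g = 5: 5^20 ≡ 1 — hits 1, so not a primitive root.
g = 6: 6^20 ≡ 40; 6^8 ≡ 10 — none is 1, so 6 is a primitive root.
So 6 is the smallest generator of (Z/41Z)^×.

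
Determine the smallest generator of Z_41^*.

6

φ(41) = 41 − 1 = 40 = 2^3 · 5.
Test candidates g = 2, 3, … against the prime factors q ∈ {2, 5} of φ(41): g is a generator iff g^(40/q) ≢ 1 for every such q.
g = 2: 2^20 ≡ 1 — hits 1, so not a primitive root.
g = 3: 3^20 ≡ 40; 3^8 ≡ 1 — hits 1, so not a primitive root.
g = 4: 4^20 ≡ 1 — hits 1, so not a primitive root.
g = 5: 5^20 ≡ 1 — hits 1, so not a primitive root.
g = 6: 6^20 ≡ 40; 6^8 ≡ 10 — none is 1, so 6 is a primitive root.
The smallest primitive root modulo 41 is 6.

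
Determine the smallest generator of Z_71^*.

7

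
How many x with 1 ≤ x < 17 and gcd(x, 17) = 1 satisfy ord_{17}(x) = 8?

φ(17) = 17 − 1 = 16 = 2^4.
In a cyclic group of order 16, there are φ(d) elements of order d for each divisor d of 16, and zero for non-divisors.
8 = 2^3 divides 16, and φ(8) = 4.

4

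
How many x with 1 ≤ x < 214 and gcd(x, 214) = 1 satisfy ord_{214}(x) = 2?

1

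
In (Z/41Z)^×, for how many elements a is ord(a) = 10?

4

φ(41) = 41 − 1 = 40 = 2^3 · 5.
(Z/41Z)^× is cyclic (|G| = 40); a cyclic group of order m has exactly φ(d) elements of each order d | m, and none otherwise.
10 = 2 · 5 divides 40, and φ(10) = 4.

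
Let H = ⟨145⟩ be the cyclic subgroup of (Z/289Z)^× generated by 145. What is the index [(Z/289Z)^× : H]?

ord(145) | φ(289) = φ(17^2) = 17·(17−1) = 272 = 2^4 · 17.
Divisors of 272: 1, 2, 4, 8, 16, 17, 34, 68, 136, 272.
Test each divisor d:
145^1 ≡ 145 (mod 289)
145^2 ≡ 217 (mod 289)
145^4 ≡ 271 (mod 289)
145^8 ≡ 35 (mod 289)
145^16 ≡ 69 (mod 289)
145^17 ≡ 179 (mod 289)
145^34 ≡ 251 (mod 289)
145^68 ≡ 288 (mod 289)
145^136 ≡ 1 (mod 289) ✓
The order of 145 is 136, so the subgroup it generates has 136 elements.
[(Z/289Z)^× : ⟨145⟩] = 272/136 = 2.

2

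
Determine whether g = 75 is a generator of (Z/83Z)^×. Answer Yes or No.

φ(83) = 83 − 1 = 82 = 2 · 41.
Test 75^(82/q) mod 83 for each prime factor q of 82:
75^41 ≡ 1 (mod 83)  [q = 2: ≡ 1 ✗]
75^2 ≡ 64 (mod 83)  [q = 41: ≢ 1 ✓]
Since 75^41 ≡ 1, the order of 75 divides 41 < 82, so 75 is not a primitive root.

No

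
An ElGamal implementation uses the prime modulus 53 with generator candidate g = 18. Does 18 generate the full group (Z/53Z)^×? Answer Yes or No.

φ(53) = 53 − 1 = 52 = 2^2 · 13.
18 is a primitive root mod 53 iff 18^(φ(53)/q) ≢ 1 for every prime q | φ(53), i.e. q ∈ {2, 13}.
18^26 ≡ 52 (mod 53)  [q = 2: ≢ 1 ✓]
18^4 ≡ 36 (mod 53)  [q = 13: ≢ 1 ✓]
Every test exponent gives a nontrivial residue, hence 18 generates the full group.

Yes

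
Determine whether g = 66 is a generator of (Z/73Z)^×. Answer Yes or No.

No

φ(73) = 73 − 1 = 72 = 2^3 · 3^2.
It suffices to check that the order of 66 is not a proper divisor of 72: compute 66^(72/q) for q ∈ {2, 3}.
66^36 ≡ 72 (mod 73)  [q = 2: ≢ 1 ✓]
66^24 ≡ 1 (mod 73)  [q = 3: ≡ 1 ✗]
The check at q = 3 fails, so 66 generates a proper subgroup.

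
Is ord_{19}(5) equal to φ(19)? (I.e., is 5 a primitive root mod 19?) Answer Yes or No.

No

φ(19) = 19 − 1 = 18 = 2 · 3^2.
5 is a primitive root mod 19 iff 5^(φ(19)/q) ≢ 1 for every prime q | φ(19), i.e. q ∈ {2, 3}.
5^9 ≡ 1 (mod 19)  [q = 2: ≡ 1 ✗]
5^6 ≡ 7 (mod 19)  [q = 3: ≢ 1 ✓]
Since 5^9 ≡ 1, the order of 5 divides 9 < 18, so 5 is not a primitive root.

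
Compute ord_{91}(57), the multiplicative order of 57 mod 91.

4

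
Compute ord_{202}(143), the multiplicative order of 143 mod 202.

Since 143 ∈ (Z/202Z)^×, its order divides φ(202) = φ(2)·φ(101) = 1·100 = 100 = 2^2 · 5^2.
Divisors of 100: 1, 2, 4, 5, 10, 20, 25, 50, 100.
Evaluate successive powers at the divisors of 100:
143^1 ≡ 143 (mod 202)
143^2 ≡ 47 (mod 202)
143^4 ≡ 189 (mod 202)
143^5 ≡ 161 (mod 202)
143^10 ≡ 65 (mod 202)
143^20 ≡ 185 (mod 202)
143^25 ≡ 91 (mod 202)
143^50 ≡ 201 (mod 202)
143^100 ≡ 1 (mod 202) ✓
So ord_202(143) = 100.

100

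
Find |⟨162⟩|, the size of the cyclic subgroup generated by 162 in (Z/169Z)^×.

156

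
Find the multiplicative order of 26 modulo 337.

21

ord(26) | φ(337) = 337 − 1 = 336 = 2^4 · 3 · 7.
Divisors of 336: 1, 2, 3, 4, 6, 7, 8, 12, 14, 16, 21, 24, 28, 42, 48, 56, 84, 112, 168, 336.
Evaluate successive powers at the divisors of 336:
26^1 ≡ 26 (mod 337)
26^2 ≡ 2 (mod 337)
26^3 ≡ 52 (mod 337)
26^4 ≡ 4 (mod 337)
26^6 ≡ 8 (mod 337)
26^7 ≡ 208 (mod 337)
26^8 ≡ 16 (mod 337)
26^12 ≡ 64 (mod 337)
26^14 ≡ 128 (mod 337)
26^16 ≡ 256 (mod 337)
26^21 ≡ 1 (mod 337) ✓
So ord_337(26) = 21.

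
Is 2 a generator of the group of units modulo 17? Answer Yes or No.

No

φ(17) = 17 − 1 = 16 = 2^4.
It suffices to check that the order of 2 is not a proper divisor of 16: compute 2^(16/q) for q ∈ {2}.
2^8 ≡ 1 (mod 17)  [q = 2: ≡ 1 ✗]
2^8 ≡ 1 shows ord(2) | 8, strictly less than φ(17); not a primitive root.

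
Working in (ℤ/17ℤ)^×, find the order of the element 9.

Since 9 ∈ (Z/17Z)^×, its order divides φ(17) = 17 − 1 = 16 = 2^4.
Divisors of 16: 1, 2, 4, 8, 16.
Test each divisor d:
9^1 ≡ 9 (mod 17)
9^2 ≡ 13 (mod 17)
9^4 ≡ 16 (mod 17)
9^8 ≡ 1 (mod 17) ✓
Hence ord(9) = 8.

8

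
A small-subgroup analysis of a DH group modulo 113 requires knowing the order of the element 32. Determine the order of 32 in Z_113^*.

28

By Lagrange's theorem, ord_113(32) divides φ(113) = 113 − 1 = 112 = 2^4 · 7.
Divisors of 112: 1, 2, 4, 7, 8, 14, 16, 28, 56, 112.
Test each divisor d:
32^1 ≡ 32 (mod 113)
32^2 ≡ 7 (mod 113)
32^4 ≡ 49 (mod 113)
32^7 ≡ 15 (mod 113)
32^8 ≡ 28 (mod 113)
32^14 ≡ 112 (mod 113)
32^16 ≡ 106 (mod 113)
32^28 ≡ 1 (mod 113) ✓
Therefore the multiplicative order of 32 modulo 113 is 28.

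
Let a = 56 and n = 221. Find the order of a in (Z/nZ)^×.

By Lagrange's theorem, ord_221(56) divides φ(221) = φ(13·17) = (13−1)·(17−1) = 12·16 = 192 = 2^6 · 3.
Divisors of 192: 1, 2, 3, 4, 6, 8, 12, 16, 24, 32, 48, 64, 96, 192.
Check 56^d mod 221 for each divisor in increasing order:
56^1 ≡ 56 (mod 221)
56^2 ≡ 42 (mod 221)
56^3 ≡ 142 (mod 221)
56^4 ≡ 217 (mod 221)
56^6 ≡ 53 (mod 221)
56^8 ≡ 16 (mod 221)
56^12 ≡ 157 (mod 221)
56^16 ≡ 35 (mod 221)
56^24 ≡ 118 (mod 221)
56^32 ≡ 120 (mod 221)
56^48 ≡ 1 (mod 221) ✓
Hence ord(56) = 48.

48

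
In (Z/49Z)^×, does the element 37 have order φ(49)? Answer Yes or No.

φ(49) = φ(7^2) = 7·(7−1) = 42 = 2 · 3 · 7.
It suffices to check that the order of 37 is not a proper divisor of 42: compute 37^(42/q) for q ∈ {2, 3, 7}.
37^21 ≡ 1 (mod 49)  [q = 2: ≡ 1 ✗]
37^14 ≡ 18 (mod 49)  [q = 3: ≢ 1 ✓]
37^6 ≡ 22 (mod 49)  [q = 7: ≢ 1 ✓]
37^21 ≡ 1 shows ord(37) | 21, strictly less than φ(49); not a primitive root.

No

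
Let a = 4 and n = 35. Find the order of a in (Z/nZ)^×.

By Lagrange's theorem, ord_35(4) divides φ(35) = φ(5·7) = (5−1)·(7−1) = 4·6 = 24 = 2^3 · 3.
Divisors of 24: 1, 2, 3, 4, 6, 8, 12, 24.
Evaluate successive powers at the divisors of 24:
4^1 ≡ 4 (mod 35)
4^2 ≡ 16 (mod 35)
4^3 ≡ 29 (mod 35)
4^4 ≡ 11 (mod 35)
4^6 ≡ 1 (mod 35) ✓
Therefore the multiplicative order of 4 modulo 35 is 6.

6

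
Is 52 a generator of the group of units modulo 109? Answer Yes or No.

Yes

φ(109) = 109 − 1 = 108 = 2^2 · 3^3.
52 is a primitive root mod 109 iff 52^(φ(109)/q) ≢ 1 for every prime q | φ(109), i.e. q ∈ {2, 3}.
52^54 ≡ 108 (mod 109)  [q = 2: ≢ 1 ✓]
52^36 ≡ 63 (mod 109)  [q = 3: ≢ 1 ✓]
All checks pass, so 52 has order 108 and is a primitive root modulo 109.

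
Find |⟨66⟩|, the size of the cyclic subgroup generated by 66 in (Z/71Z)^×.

Since 66 ∈ (Z/71Z)^×, its order divides φ(71) = 71 − 1 = 70 = 2 · 5 · 7.
Divisors of 70: 1, 2, 5, 7, 10, 14, 35, 70.
Check 66^d mod 71 for each divisor in increasing order:
66^1 ≡ 66 (mod 71)
66^2 ≡ 25 (mod 71)
66^5 ≡ 70 (mod 71)
66^7 ≡ 46 (mod 71)
66^10 ≡ 1 (mod 71) ✓
Therefore the multiplicative order of 66 modulo 71 is 10.

10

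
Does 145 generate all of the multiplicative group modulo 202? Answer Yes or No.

φ(202) = φ(2)·φ(101) = 1·100 = 100 = 2^2 · 5^2.
Test 145^(100/q) mod 202 for each prime factor q of 100:
145^50 ≡ 201 (mod 202)  [q = 2: ≢ 1 ✓]
145^20 ≡ 1 (mod 202)  [q = 5: ≡ 1 ✗]
Since 145^20 ≡ 1, the order of 145 divides 20 < 100, so 145 is not a primitive root.

No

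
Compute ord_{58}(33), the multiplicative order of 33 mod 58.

14

Since 33 ∈ (Z/58Z)^×, its order divides φ(58) = φ(2)·φ(29) = 1·28 = 28 = 2^2 · 7.
Divisors of 28: 1, 2, 4, 7, 14, 28.
Evaluate successive powers at the divisors of 28:
33^1 ≡ 33
33^2 ≡ 45
33^4 ≡ 53
33^7 ≡ 57
33^14 ≡ 1
Hence ord(33) = 14.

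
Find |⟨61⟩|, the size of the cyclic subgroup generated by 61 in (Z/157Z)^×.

156

ord(61) | φ(157) = 157 − 1 = 156 = 2^2 · 3 · 13.
Divisors of 156: 1, 2, 3, 4, 6, 12, 13, 26, 39, 52, 78, 156.
Evaluate successive powers at the divisors of 156:
61^1 ≡ 61 (mod 157)
61^2 ≡ 110 (mod 157)
61^3 ≡ 116 (mod 157)
61^4 ≡ 11 (mod 157)
61^6 ≡ 111 (mod 157)
61^12 ≡ 75 (mod 157)
61^13 ≡ 22 (mod 157)
61^26 ≡ 13 (mod 157)
61^39 ≡ 129 (mod 157)
61^52 ≡ 12 (mod 157)
61^78 ≡ 156 (mod 157)
61^156 ≡ 1 (mod 157) ✓
Therefore the multiplicative order of 61 modulo 157 is 156.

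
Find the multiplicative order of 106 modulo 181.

90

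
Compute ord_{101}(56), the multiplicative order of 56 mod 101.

ord(56) | φ(101) = 101 − 1 = 100 = 2^2 · 5^2.
Divisors of 100: 1, 2, 4, 5, 10, 20, 25, 50, 100.
Compute 56^d (mod 101) for the divisors d until we hit 1:
56^1 ≡ 56
56^2 ≡ 5
56^4 ≡ 25
56^5 ≡ 87
56^10 ≡ 95
56^20 ≡ 36
56^25 ≡ 1
So ord_101(56) = 25.

25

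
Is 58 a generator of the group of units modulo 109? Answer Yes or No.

Yes

φ(109) = 109 − 1 = 108 = 2^2 · 3^3.
58 is a primitive root mod 109 iff 58^(φ(109)/q) ≢ 1 for every prime q | φ(109), i.e. q ∈ {2, 3}.
58^54 ≡ 108 (mod 109)  [q = 2: ≢ 1 ✓]
58^36 ≡ 63 (mod 109)  [q = 3: ≢ 1 ✓]
All checks pass, so 58 has order 108 and is a primitive root modulo 109.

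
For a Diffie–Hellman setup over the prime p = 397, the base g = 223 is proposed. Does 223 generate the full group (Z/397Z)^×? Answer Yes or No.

φ(397) = 397 − 1 = 396 = 2^2 · 3^2 · 11.
An element g generates (Z/397Z)^× iff g^(396/q) ≢ 1 (mod 397) for each prime q ∈ {2, 3, 11}.
223^198 ≡ 396 (mod 397)  [q = 2: ≢ 1 ✓]
223^132 ≡ 362 (mod 397)  [q = 3: ≢ 1 ✓]
223^36 ≡ 393 (mod 397)  [q = 11: ≢ 1 ✓]
None equal 1, so ord_397(223) = 396: 223 is a primitive root.

Yes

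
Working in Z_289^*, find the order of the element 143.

The order of 143 must divide φ(289) = φ(17^2) = 17·(17−1) = 272 = 2^4 · 17.
Divisors of 272: 1, 2, 4, 8, 16, 17, 34, 68, 136, 272.
Test each divisor d:
143^1 ≡ 143 (mod 289)
143^2 ≡ 219 (mod 289)
143^4 ≡ 276 (mod 289)
143^8 ≡ 169 (mod 289)
143^16 ≡ 239 (mod 289)
143^17 ≡ 75 (mod 289)
143^34 ≡ 134 (mod 289)
143^68 ≡ 38 (mod 289)
143^136 ≡ 288 (mod 289)
143^272 ≡ 1 (mod 289) ✓
Therefore the multiplicative order of 143 modulo 289 is 272.

272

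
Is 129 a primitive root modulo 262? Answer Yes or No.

φ(262) = φ(2)·φ(131) = 1·130 = 130 = 2 · 5 · 13.
129 is a primitive root mod 262 iff 129^(φ(262)/q) ≢ 1 for every prime q | φ(262), i.e. q ∈ {2, 5, 13}.
129^65 ≡ 1 (mod 262)  [q = 2: ≡ 1 ✗]
129^26 ≡ 53 (mod 262)  [q = 5: ≢ 1 ✓]
129^10 ≡ 107 (mod 262)  [q = 13: ≢ 1 ✓]
The check at q = 2 fails, so 129 generates a proper subgroup.

No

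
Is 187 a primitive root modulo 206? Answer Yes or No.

φ(206) = φ(2)·φ(103) = 1·102 = 102 = 2 · 3 · 17.
Test 187^(102/q) mod 206 for each prime factor q of 102:
187^51 ≡ 205 (mod 206)  [q = 2: ≢ 1 ✓]
187^34 ≡ 149 (mod 206)  [q = 3: ≢ 1 ✓]
187^6 ≡ 13 (mod 206)  [q = 17: ≢ 1 ✓]
None equal 1, so ord_206(187) = 102: 187 is a primitive root.

Yes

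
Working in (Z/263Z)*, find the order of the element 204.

131

By Lagrange's theorem, ord_263(204) divides φ(263) = 263 − 1 = 262 = 2 · 131.
Divisors of 262: 1, 2, 131, 262.
Compute 204^d (mod 263) for the divisors d until we hit 1:
204^1 ≡ 204 (mod 263)
204^2 ≡ 62 (mod 263)
204^131 ≡ 1 (mod 263) ✓
So ord_263(204) = 131.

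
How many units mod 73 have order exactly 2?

1

φ(73) = 73 − 1 = 72 = 2^3 · 3^2.
Since (Z/73Z)^× is cyclic of order 72, the number of elements of order d is φ(d) when d | 72 and 0 otherwise.
2 | 72, and φ(2) = 2 − 1 = 1.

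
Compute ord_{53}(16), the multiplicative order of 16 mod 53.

13

The order of 16 must divide φ(53) = 53 − 1 = 52 = 2^2 · 13.
Divisors of 52: 1, 2, 4, 13, 26, 52.
Evaluate successive powers at the divisors of 52:
16^1 ≡ 16 (mod 53)
16^2 ≡ 44 (mod 53)
16^4 ≡ 28 (mod 53)
16^13 ≡ 1 (mod 53) ✓
Hence ord(16) = 13.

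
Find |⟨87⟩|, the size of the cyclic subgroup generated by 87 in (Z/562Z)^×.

ord(87) | φ(562) = φ(2)·φ(281) = 1·280 = 280 = 2^3 · 5 · 7.
Divisors of 280: 1, 2, 4, 5, 7, 8, 10, 14, 20, 28, 35, 40, 56, 70, 140, 280.
Evaluate successive powers at the divisors of 280:
87^1 ≡ 87
87^2 ≡ 263
87^4 ≡ 43
87^5 ≡ 369
87^7 ≡ 383
87^8 ≡ 163
87^10 ≡ 157
87^14 ≡ 7
87^20 ≡ 483
87^28 ≡ 49
87^35 ≡ 221
87^40 ≡ 59
87^56 ≡ 153
87^70 ≡ 509
87^140 ≡ 561
87^280 ≡ 1
So ord_562(87) = 280.

280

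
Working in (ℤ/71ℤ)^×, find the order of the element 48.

7

ord(48) | φ(71) = 71 − 1 = 70 = 2 · 5 · 7.
Divisors of 70: 1, 2, 5, 7, 10, 14, 35, 70.
Check 48^d mod 71 for each divisor in increasing order:
48^1 ≡ 48
48^2 ≡ 32
48^5 ≡ 20
48^7 ≡ 1
Hence ord(48) = 7.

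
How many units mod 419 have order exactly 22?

10

φ(419) = 419 − 1 = 418 = 2 · 11 · 19.
(Z/419Z)^× is cyclic (|G| = 418); a cyclic group of order m has exactly φ(d) elements of each order d | m, and none otherwise.
22 = 2 · 11 divides 418, and φ(22) = 10.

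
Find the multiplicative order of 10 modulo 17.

Since 10 ∈ (Z/17Z)^×, its order divides φ(17) = 17 − 1 = 16 = 2^4.
Divisors of 16: 1, 2, 4, 8, 16.
Compute 10^d (mod 17) for the divisors d until we hit 1:
10^1 ≡ 10
10^2 ≡ 15
10^4 ≡ 4
10^8 ≡ 16
10^16 ≡ 1
The smallest such exponent is 16, so the order of 10 is 16.

16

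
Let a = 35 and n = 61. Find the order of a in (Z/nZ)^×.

60

ord(35) | φ(61) = 61 − 1 = 60 = 2^2 · 3 · 5.
Divisors of 60: 1, 2, 3, 4, 5, 6, 10, 12, 15, 20, 30, 60.
Test each divisor d:
35^1 ≡ 35
35^2 ≡ 5
35^3 ≡ 53
35^4 ≡ 25
35^5 ≡ 21
35^6 ≡ 3
35^10 ≡ 14
35^12 ≡ 9
35^15 ≡ 50
35^20 ≡ 13
35^30 ≡ 60
35^60 ≡ 1
Hence ord(35) = 60.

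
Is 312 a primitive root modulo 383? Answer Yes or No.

Yes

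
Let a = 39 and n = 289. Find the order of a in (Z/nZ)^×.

272

By Lagrange's theorem, ord_289(39) divides φ(289) = φ(17^2) = 17·(17−1) = 272 = 2^4 · 17.
Divisors of 272: 1, 2, 4, 8, 16, 17, 34, 68, 136, 272.
Check 39^d mod 289 for each divisor in increasing order:
39^1 ≡ 39 (mod 289)
39^2 ≡ 76 (mod 289)
39^4 ≡ 285 (mod 289)
39^8 ≡ 16 (mod 289)
39^16 ≡ 256 (mod 289)
39^17 ≡ 158 (mod 289)
39^34 ≡ 110 (mod 289)
39^68 ≡ 251 (mod 289)
39^136 ≡ 288 (mod 289)
39^272 ≡ 1 (mod 289) ✓
Hence ord(39) = 272.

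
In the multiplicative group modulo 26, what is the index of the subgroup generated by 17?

2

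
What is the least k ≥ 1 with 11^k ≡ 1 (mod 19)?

3

By Lagrange's theorem, ord_19(11) divides φ(19) = 19 − 1 = 18 = 2 · 3^2.
Divisors of 18: 1, 2, 3, 6, 9, 18.
Compute 11^d (mod 19) for the divisors d until we hit 1:
11^1 ≡ 11 (mod 19)
11^2 ≡ 7 (mod 19)
11^3 ≡ 1 (mod 19) ✓
Hence ord(11) = 3.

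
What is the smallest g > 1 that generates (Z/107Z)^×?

2

φ(107) = 107 − 1 = 106 = 2 · 53.
g is a primitive root iff g^(106/q) ≢ 1 (mod 107) for each prime q ∈ {2, 53}.
g = 2: 2^53 ≡ 106; 2^2 ≡ 4 — none is 1, so 2 is a primitive root.
The smallest primitive root modulo 107 is 2.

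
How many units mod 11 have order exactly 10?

4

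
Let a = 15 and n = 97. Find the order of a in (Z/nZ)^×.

ord(15) | φ(97) = 97 − 1 = 96 = 2^5 · 3.
Divisors of 96: 1, 2, 3, 4, 6, 8, 12, 16, 24, 32, 48, 96.
Check 15^d mod 97 for each divisor in increasing order:
15^1 ≡ 15 (mod 97)
15^2 ≡ 31 (mod 97)
15^3 ≡ 77 (mod 97)
15^4 ≡ 88 (mod 97)
15^6 ≡ 12 (mod 97)
15^8 ≡ 81 (mod 97)
15^12 ≡ 47 (mod 97)
15^16 ≡ 62 (mod 97)
15^24 ≡ 75 (mod 97)
15^32 ≡ 61 (mod 97)
15^48 ≡ 96 (mod 97)
15^96 ≡ 1 (mod 97) ✓
Therefore the multiplicative order of 15 modulo 97 is 96.

96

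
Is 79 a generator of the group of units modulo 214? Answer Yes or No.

No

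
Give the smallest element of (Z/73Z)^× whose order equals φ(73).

5

φ(73) = 73 − 1 = 72 = 2^3 · 3^2.
Test candidates g = 2, 3, … against the prime factors q ∈ {2, 3} of φ(73): g is a generator iff g^(72/q) ≢ 1 for every such q.
g = 2: 2^36 ≡ 1 — hits 1, so not a primitive root.
g = 3: 3^36 ≡ 1 — hits 1, so not a primitive root.
g = 4: 4^36 ≡ 1 — hits 1, so not a primitive root.
g = 5: 5^36 ≡ 72; 5^24 ≡ 8 — none is 1, so 5 is a primitive root.
Hence the least primitive root of 73 is 5.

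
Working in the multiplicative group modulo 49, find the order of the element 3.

42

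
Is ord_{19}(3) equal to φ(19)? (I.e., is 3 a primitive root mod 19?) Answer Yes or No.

φ(19) = 19 − 1 = 18 = 2 · 3^2.
Test 3^(18/q) mod 19 for each prime factor q of 18:
3^9 ≡ 18 (mod 19)  [q = 2: ≢ 1 ✓]
3^6 ≡ 7 (mod 19)  [q = 3: ≢ 1 ✓]
None equal 1, so ord_19(3) = 18: 3 is a primitive root.

Yes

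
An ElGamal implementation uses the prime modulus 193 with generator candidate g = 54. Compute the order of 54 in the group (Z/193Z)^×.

96

ord(54) | φ(193) = 193 − 1 = 192 = 2^6 · 3.
Divisors of 192: 1, 2, 3, 4, 6, 8, 12, 16, 24, 32, 48, 64, 96, 192.
Test each divisor d:
54^1 ≡ 54
54^2 ≡ 21
54^3 ≡ 169
54^4 ≡ 55
54^6 ≡ 190
54^8 ≡ 130
54^12 ≡ 9
54^16 ≡ 109
54^24 ≡ 81
54^32 ≡ 108
54^48 ≡ 192
54^64 ≡ 84
54^96 ≡ 1
So ord_193(54) = 96.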